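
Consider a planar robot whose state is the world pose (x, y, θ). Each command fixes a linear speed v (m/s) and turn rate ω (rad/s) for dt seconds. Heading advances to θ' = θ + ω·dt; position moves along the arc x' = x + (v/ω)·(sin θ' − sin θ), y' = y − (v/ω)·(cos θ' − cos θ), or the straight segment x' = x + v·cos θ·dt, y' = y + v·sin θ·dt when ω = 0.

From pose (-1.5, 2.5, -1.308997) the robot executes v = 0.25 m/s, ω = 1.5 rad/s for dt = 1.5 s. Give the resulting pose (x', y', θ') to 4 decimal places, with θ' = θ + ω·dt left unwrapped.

θ' = -1.3090 + 1.5·1.5 = 0.9410
R = v/ω = 0.25/1.5 = 0.1667
x' = -1.5 + 0.1667·(sin 0.9410 − sin -1.3090) = -1.2043
y' = 2.5 − 0.1667·(cos 0.9410 − cos -1.3090) = 2.4450

(-1.2043, 2.4450, 0.9410)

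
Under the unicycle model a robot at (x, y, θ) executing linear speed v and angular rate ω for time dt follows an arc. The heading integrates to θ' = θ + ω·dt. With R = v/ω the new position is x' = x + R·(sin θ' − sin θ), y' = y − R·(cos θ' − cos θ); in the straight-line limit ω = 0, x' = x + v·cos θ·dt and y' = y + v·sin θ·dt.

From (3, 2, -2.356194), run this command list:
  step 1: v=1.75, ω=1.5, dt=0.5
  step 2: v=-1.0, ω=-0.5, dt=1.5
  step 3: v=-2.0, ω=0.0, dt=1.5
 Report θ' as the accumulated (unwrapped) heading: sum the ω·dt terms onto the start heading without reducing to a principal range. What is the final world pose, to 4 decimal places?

step 1: θ'=-1.6062 (R=1.1667) → pose (2.6590, 1.2163, -1.6062)
step 2: θ'=-2.3562 (R=2.0000) → pose (3.2436, 2.5598, -2.3562)
step 3: θ'=-2.3562 (straight) → pose (5.3649, 4.6811, -2.3562)

(5.3649, 4.6811, -2.3562)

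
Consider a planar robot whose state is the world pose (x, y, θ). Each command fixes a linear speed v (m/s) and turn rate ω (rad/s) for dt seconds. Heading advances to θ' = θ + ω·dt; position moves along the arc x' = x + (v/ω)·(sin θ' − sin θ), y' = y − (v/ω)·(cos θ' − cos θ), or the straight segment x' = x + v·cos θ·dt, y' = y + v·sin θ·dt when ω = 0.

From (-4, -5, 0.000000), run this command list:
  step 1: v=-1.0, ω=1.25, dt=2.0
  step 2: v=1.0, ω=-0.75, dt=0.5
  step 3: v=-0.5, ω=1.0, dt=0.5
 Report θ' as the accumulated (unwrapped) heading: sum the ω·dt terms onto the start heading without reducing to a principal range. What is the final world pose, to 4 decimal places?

step 1: θ'=2.5000 (R=-0.8000) → pose (-4.4788, -6.4409, 2.5000)
step 2: θ'=2.1250 (R=-1.3333) → pose (-4.8146, -6.0744, 2.1250)
step 3: θ'=2.6250 (R=-0.5000) → pose (-4.6364, -6.2460, 2.6250)

(-4.6364, -6.2460, 2.6250)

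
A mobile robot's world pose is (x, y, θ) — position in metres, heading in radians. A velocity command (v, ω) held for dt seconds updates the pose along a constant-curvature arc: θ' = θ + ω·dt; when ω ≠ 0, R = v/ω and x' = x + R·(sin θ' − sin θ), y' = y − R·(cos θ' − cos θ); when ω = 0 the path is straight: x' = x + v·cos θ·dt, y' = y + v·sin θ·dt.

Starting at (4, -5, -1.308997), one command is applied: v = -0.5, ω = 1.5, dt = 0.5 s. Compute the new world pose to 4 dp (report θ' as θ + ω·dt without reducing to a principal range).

(3.8548, -4.8037, -0.5590)

θ' = -1.3090 + 1.5·0.5 = -0.5590
R = v/ω = -0.5/1.5 = -0.3333
x' = 4 + -0.3333·(sin -0.5590 − sin -1.3090) = 3.8548
y' = -5 − -0.3333·(cos -0.5590 − cos -1.3090) = -4.8037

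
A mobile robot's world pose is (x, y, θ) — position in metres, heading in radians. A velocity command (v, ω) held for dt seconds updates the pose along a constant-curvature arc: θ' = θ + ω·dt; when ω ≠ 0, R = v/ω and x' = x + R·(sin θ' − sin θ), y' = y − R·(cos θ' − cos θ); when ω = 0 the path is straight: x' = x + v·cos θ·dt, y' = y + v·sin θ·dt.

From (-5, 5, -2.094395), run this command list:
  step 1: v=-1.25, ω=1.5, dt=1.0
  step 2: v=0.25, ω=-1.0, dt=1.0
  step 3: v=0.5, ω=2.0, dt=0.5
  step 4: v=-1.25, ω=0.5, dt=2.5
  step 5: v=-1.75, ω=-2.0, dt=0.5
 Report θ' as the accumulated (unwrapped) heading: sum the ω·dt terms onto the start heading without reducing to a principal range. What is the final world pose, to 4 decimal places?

step 1: θ'=-0.5944 (R=-0.8333) → pose (-5.2550, 6.1071, -0.5944)
step 2: θ'=-1.5944 (R=-0.2500) → pose (-5.1451, 5.8941, -1.5944)
step 3: θ'=-0.5944 (R=0.2500) → pose (-5.0352, 5.6810, -0.5944)
step 4: θ'=0.6556 (R=-2.5000) → pose (-7.9593, 5.5915, 0.6556)
step 5: θ'=-0.3444 (R=0.8750) → pose (-8.7881, 5.4615, -0.3444)

(-8.7881, 5.4615, -0.3444)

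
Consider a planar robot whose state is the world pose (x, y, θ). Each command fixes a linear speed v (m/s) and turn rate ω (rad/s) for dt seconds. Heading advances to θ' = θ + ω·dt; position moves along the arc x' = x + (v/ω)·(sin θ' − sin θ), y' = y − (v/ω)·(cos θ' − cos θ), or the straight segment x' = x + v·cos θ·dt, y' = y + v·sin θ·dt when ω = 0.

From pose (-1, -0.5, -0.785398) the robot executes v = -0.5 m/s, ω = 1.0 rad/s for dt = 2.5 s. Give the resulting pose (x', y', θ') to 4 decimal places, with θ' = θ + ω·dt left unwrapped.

θ' = -0.7854 + 1.0·2.5 = 1.7146
R = v/ω = -0.5/1.0 = -0.5000
x' = -1 + -0.5000·(sin 1.7146 − sin -0.7854) = -1.8484
y' = -0.5 − -0.5000·(cos 1.7146 − cos -0.7854) = -0.9252

(-1.8484, -0.9252, 1.7146)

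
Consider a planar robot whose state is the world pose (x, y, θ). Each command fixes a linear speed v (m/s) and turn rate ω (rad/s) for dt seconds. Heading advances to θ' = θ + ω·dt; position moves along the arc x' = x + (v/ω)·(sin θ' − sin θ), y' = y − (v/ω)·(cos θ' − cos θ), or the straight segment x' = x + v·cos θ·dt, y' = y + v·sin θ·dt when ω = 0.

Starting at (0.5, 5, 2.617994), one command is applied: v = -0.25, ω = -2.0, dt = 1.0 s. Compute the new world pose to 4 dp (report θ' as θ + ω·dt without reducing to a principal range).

(0.5099, 4.7899, 0.6180)

θ' = 2.6180 + -2.0·1.0 = 0.6180
R = v/ω = -0.25/-2.0 = 0.1250
x' = 0.5 + 0.1250·(sin 0.6180 − sin 2.6180) = 0.5099
y' = 5 − 0.1250·(cos 0.6180 − cos 2.6180) = 4.7899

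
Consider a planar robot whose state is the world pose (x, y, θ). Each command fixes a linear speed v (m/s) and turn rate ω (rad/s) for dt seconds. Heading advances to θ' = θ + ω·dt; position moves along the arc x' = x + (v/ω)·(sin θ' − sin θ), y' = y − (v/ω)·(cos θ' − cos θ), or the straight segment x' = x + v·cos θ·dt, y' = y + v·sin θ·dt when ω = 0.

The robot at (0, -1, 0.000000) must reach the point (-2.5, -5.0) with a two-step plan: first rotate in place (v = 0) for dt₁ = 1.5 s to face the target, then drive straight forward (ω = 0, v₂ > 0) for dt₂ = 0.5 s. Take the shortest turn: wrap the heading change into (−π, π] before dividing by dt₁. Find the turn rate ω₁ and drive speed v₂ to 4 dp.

heading to target = atan2(-5−-1, -2.5−0) = -2.1294
Δθ = wrap(-2.1294 − 0.0000) = -2.1294; ω₁ = Δθ/dt₁ = -1.4196
distance = √((-2.5−0)² + (-5−-1)²) = 4.7170; v₂ = distance/dt₂ = 9.4340

ω₁ = -1.4196, v₂ = 9.4340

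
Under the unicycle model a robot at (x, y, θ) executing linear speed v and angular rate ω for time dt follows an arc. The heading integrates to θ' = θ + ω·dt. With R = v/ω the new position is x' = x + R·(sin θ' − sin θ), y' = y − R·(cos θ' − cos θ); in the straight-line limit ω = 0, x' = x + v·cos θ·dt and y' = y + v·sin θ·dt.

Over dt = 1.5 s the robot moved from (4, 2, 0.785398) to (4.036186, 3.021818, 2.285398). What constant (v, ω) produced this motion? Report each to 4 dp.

v = 0.7500, ω = 1.0000

Δθ = 2.285398 − 0.785398 = 1.500000
ω = Δθ/dt = 1.500000/1.5 = 1.0000
R = −Δy/(cos θ' − cos θ) = 0.7500
v = R·ω = 0.7500·1.0000 = 0.7500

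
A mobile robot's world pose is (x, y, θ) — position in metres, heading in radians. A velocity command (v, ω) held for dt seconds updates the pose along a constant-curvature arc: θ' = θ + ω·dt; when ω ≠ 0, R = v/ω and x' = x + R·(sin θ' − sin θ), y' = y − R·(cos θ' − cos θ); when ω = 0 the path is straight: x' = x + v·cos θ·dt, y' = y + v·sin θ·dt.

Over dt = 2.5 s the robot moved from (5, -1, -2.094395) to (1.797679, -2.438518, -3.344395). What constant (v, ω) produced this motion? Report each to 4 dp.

Δθ = -3.344395 − -2.094395 = -1.250000
ω = Δθ/dt = -1.250000/2.5 = -0.5000
R = Δx/(sin θ' − sin θ) = -3.0000
v = R·ω = -3.0000·-0.5000 = 1.5000

v = 1.5000, ω = -0.5000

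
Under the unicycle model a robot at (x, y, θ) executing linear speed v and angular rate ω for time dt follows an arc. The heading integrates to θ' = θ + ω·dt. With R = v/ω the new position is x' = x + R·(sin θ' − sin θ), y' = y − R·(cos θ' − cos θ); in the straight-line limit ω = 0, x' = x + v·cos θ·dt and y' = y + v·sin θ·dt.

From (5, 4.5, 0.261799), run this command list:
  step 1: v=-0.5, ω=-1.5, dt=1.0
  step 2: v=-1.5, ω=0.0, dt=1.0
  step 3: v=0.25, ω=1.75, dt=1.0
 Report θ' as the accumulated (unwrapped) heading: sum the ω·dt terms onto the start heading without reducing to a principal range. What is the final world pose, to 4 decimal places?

step 1: θ'=-1.2382 (R=0.3333) → pose (4.5987, 4.7131, -1.2382)
step 2: θ'=-1.2382 (straight) → pose (4.1089, 6.1309, -1.2382)
step 3: θ'=0.5118 (R=0.1429) → pose (4.3139, 6.0530, 0.5118)

(4.3139, 6.0530, 0.5118)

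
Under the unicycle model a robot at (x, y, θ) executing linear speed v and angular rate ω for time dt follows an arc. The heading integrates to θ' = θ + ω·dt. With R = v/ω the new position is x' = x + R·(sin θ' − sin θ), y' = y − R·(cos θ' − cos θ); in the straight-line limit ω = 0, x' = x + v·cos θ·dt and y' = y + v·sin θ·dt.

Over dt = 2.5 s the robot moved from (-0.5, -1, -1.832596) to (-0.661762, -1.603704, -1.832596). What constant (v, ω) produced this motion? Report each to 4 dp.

v = 0.2500, ω = 0.0000

Δθ = -1.832596 − -1.832596 = 0.000000
ω = Δθ/dt = 0.000000/2.5 = 0.0000
ω = 0 → v = (Δx·cos θ + Δy·sin θ)/dt = 0.2500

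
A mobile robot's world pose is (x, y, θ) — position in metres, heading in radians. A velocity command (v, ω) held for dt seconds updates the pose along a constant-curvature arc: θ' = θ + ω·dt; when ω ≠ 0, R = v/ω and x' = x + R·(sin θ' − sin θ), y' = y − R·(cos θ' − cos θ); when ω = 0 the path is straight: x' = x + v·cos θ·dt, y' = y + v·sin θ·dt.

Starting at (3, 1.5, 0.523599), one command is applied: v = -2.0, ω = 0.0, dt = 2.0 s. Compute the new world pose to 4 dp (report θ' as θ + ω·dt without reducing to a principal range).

θ' = 0.5236 + 0.0·2.0 = 0.5236
ω = 0 → straight: x' = 3 + -2.0·cos(0.5236)·2.0 = -0.4641
y' = 1.5 + -2.0·sin(0.5236)·2.0 = -0.5000

(-0.4641, -0.5000, 0.5236)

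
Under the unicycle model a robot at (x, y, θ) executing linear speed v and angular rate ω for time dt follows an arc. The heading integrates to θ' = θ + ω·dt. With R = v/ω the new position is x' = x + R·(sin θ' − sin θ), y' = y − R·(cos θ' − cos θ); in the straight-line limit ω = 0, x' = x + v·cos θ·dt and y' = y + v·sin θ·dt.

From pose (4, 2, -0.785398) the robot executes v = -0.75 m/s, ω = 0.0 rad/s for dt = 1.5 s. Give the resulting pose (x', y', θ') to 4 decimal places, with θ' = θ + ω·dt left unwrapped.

(3.2045, 2.7955, -0.7854)

θ' = -0.7854 + 0.0·1.5 = -0.7854
ω = 0 → straight: x' = 4 + -0.75·cos(-0.7854)·1.5 = 3.2045
y' = 2 + -0.75·sin(-0.7854)·1.5 = 2.7955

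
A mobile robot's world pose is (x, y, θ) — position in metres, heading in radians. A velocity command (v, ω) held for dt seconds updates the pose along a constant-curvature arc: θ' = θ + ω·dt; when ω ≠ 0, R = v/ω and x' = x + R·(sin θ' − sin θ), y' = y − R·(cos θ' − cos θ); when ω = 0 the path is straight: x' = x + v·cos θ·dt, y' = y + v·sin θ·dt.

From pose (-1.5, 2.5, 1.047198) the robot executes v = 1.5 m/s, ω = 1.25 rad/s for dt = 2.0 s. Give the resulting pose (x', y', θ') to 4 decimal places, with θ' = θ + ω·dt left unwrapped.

(-3.0127, 4.2026, 3.5472)

θ' = 1.0472 + 1.25·2.0 = 3.5472
R = v/ω = 1.5/1.25 = 1.2000
x' = -1.5 + 1.2000·(sin 3.5472 − sin 1.0472) = -3.0127
y' = 2.5 − 1.2000·(cos 3.5472 − cos 1.0472) = 4.2026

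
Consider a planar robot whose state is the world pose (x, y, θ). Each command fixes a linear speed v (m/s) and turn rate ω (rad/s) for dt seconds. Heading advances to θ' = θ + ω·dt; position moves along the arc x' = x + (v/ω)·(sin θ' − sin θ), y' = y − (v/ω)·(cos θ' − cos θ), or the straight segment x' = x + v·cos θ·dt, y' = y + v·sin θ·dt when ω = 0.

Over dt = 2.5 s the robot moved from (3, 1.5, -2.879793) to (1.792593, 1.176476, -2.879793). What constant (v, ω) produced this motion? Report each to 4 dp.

v = 0.5000, ω = 0.0000

Δθ = -2.879793 − -2.879793 = 0.000000
ω = Δθ/dt = 0.000000/2.5 = 0.0000
ω = 0 → v = (Δx·cos θ + Δy·sin θ)/dt = 0.5000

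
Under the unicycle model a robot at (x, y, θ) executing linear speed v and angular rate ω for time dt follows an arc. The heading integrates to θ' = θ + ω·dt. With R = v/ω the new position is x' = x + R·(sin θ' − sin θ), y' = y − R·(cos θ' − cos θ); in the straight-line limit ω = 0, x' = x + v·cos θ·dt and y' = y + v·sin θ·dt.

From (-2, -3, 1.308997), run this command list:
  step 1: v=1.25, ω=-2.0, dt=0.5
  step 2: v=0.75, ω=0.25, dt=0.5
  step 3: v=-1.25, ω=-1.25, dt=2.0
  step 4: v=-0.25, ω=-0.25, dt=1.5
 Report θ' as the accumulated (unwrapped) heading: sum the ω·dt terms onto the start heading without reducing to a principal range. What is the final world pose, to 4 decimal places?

(-2.3023, -0.7586, -2.4410)

step 1: θ'=0.3090 (R=-0.6250) → pose (-1.5864, -2.5664, 0.3090)
step 2: θ'=0.4340 (R=3.0000) → pose (-1.2372, -2.4303, 0.4340)
step 3: θ'=-2.0660 (R=1.0000) → pose (-2.5375, -1.0478, -2.0660)
step 4: θ'=-2.4410 (R=1.0000) → pose (-2.3023, -0.7586, -2.4410)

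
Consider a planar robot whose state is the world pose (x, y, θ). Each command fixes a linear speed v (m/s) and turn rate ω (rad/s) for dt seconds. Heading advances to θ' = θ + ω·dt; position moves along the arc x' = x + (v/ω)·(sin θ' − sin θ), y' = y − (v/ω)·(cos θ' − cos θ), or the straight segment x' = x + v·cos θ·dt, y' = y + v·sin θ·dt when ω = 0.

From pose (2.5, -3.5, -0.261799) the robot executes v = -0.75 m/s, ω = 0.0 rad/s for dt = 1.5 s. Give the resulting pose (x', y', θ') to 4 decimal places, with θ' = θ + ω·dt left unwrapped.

(1.4133, -3.2088, -0.2618)

θ' = -0.2618 + 0.0·1.5 = -0.2618
ω = 0 → straight: x' = 2.5 + -0.75·cos(-0.2618)·1.5 = 1.4133
y' = -3.5 + -0.75·sin(-0.2618)·1.5 = -3.2088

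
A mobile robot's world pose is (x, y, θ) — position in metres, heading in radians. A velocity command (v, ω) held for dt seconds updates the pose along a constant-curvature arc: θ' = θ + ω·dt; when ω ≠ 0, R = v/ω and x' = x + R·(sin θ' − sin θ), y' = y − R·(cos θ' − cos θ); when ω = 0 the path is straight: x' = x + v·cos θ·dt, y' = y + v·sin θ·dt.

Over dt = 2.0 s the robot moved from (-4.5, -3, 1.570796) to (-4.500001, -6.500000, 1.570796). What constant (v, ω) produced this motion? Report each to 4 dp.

v = -1.7500, ω = 0.0000

Δθ = 1.570796 − 1.570796 = 0.000000
ω = Δθ/dt = 0.000000/2.0 = 0.0000
ω = 0 → v = (Δx·cos θ + Δy·sin θ)/dt = -1.7500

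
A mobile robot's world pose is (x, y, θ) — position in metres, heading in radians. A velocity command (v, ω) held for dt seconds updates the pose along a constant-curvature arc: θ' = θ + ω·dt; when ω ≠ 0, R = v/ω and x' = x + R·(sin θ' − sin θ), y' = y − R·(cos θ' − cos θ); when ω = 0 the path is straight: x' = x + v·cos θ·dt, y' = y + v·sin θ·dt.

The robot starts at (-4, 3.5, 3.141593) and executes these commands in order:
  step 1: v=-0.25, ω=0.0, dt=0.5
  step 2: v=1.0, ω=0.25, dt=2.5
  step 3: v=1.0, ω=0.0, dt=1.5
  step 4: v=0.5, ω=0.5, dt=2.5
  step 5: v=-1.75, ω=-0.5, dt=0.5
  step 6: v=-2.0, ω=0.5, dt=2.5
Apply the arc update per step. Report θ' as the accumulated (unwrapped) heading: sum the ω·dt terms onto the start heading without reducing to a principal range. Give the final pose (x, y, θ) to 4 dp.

step 1: θ'=3.1416 (straight) → pose (-3.8750, 3.5000, 3.1416)
step 2: θ'=3.7666 (R=4.0000) → pose (-6.2154, 2.7439, 3.7666)
step 3: θ'=3.7666 (straight) → pose (-7.4318, 1.8662, 3.7666)
step 4: θ'=5.0166 (R=1.0000) → pose (-7.8008, 0.7557, 5.0166)
step 5: θ'=4.7666 (R=3.5000) → pose (-7.9564, 1.6145, 4.7666)
step 6: θ'=6.0166 (R=-4.0000) → pose (-10.8967, 5.2564, 6.0166)

(-10.8967, 5.2564, 6.0166)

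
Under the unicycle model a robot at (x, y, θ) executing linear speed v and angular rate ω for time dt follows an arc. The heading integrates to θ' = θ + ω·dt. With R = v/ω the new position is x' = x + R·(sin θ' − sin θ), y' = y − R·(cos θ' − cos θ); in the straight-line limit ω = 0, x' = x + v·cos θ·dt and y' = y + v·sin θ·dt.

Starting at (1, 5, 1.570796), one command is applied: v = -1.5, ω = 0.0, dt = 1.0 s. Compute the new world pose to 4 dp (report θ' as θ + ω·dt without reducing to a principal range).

(1.0000, 3.5000, 1.5708)

θ' = 1.5708 + 0.0·1.0 = 1.5708
ω = 0 → straight: x' = 1 + -1.5·cos(1.5708)·1.0 = 1.0000
y' = 5 + -1.5·sin(1.5708)·1.0 = 3.5000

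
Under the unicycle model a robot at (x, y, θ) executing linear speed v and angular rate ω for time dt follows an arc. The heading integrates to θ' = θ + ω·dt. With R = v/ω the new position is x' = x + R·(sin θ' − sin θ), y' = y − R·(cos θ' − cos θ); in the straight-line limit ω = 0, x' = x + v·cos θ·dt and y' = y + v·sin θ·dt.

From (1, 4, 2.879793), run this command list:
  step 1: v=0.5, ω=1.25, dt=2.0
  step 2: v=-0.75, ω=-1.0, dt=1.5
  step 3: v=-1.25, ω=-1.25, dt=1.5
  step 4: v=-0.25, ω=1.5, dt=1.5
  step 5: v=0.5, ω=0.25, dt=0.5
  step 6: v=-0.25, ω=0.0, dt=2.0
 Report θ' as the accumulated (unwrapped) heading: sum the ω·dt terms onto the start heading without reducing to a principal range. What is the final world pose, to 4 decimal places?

(2.6147, 4.3043, 4.3798)

step 1: θ'=5.3798 (R=0.4000) → pose (0.5823, 3.3661, 5.3798)
step 2: θ'=3.8798 (R=0.7500) → pose (0.6667, 4.3850, 3.8798)
step 3: θ'=2.0048 (R=1.0000) → pose (2.2469, 4.0658, 2.0048)
step 4: θ'=4.2548 (R=-0.1667) → pose (2.5476, 4.0623, 4.2548)
step 5: θ'=4.3798 (R=2.0000) → pose (2.4515, 3.8317, 4.3798)
step 6: θ'=4.3798 (straight) → pose (2.6147, 4.3043, 4.3798)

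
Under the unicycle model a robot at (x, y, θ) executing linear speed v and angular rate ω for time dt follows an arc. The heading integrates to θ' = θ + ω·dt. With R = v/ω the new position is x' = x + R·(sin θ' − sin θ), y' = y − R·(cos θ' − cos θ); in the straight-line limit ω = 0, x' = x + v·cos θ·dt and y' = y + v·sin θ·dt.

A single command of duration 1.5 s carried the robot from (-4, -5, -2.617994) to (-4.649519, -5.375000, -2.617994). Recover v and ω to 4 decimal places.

v = 0.5000, ω = 0.0000

Δθ = -2.617994 − -2.617994 = 0.000000
ω = Δθ/dt = 0.000000/1.5 = 0.0000
ω = 0 → v = (Δx·cos θ + Δy·sin θ)/dt = 0.5000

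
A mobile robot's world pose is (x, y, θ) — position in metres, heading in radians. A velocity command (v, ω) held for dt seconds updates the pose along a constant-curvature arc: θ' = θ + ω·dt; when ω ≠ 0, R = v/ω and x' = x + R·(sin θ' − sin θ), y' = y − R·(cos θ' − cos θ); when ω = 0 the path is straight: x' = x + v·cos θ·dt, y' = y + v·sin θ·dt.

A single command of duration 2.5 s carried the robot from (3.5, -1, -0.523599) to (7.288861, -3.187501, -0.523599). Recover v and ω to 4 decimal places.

v = 1.7500, ω = 0.0000

Δθ = -0.523599 − -0.523599 = 0.000000
ω = Δθ/dt = 0.000000/2.5 = 0.0000
ω = 0 → v = (Δx·cos θ + Δy·sin θ)/dt = 1.7500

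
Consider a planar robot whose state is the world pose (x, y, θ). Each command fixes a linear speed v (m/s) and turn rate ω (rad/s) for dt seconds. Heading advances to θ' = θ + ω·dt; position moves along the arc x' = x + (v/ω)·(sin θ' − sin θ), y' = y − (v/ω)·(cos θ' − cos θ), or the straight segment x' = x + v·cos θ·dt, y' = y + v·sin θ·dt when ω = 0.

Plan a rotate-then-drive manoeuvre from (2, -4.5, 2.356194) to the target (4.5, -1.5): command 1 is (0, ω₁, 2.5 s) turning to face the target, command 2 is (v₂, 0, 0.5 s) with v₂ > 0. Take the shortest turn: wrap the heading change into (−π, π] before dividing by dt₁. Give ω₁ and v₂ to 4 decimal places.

heading to target = atan2(-1.5−-4.5, 4.5−2) = 0.8761
Δθ = wrap(0.8761 − 2.3562) = -1.4801; ω₁ = Δθ/dt₁ = -0.5921
distance = √((4.5−2)² + (-1.5−-4.5)²) = 3.9051; v₂ = distance/dt₂ = 7.8102

ω₁ = -0.5921, v₂ = 7.8102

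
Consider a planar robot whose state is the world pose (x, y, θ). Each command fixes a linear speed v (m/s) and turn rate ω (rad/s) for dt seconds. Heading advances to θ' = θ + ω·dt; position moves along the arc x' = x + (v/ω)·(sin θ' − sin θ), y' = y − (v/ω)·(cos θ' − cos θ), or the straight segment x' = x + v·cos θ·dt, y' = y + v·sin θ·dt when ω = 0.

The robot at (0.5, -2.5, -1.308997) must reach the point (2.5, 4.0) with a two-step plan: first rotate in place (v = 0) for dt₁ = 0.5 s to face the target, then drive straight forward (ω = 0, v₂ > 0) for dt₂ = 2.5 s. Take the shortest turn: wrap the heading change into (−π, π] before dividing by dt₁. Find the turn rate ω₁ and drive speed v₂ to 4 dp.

heading to target = atan2(4−-2.5, 2.5−0.5) = 1.2723
Δθ = wrap(1.2723 − -1.3090) = 2.5813; ω₁ = Δθ/dt₁ = 5.1626
distance = √((2.5−0.5)² + (4−-2.5)²) = 6.8007; v₂ = distance/dt₂ = 2.7203

ω₁ = 5.1626, v₂ = 2.7203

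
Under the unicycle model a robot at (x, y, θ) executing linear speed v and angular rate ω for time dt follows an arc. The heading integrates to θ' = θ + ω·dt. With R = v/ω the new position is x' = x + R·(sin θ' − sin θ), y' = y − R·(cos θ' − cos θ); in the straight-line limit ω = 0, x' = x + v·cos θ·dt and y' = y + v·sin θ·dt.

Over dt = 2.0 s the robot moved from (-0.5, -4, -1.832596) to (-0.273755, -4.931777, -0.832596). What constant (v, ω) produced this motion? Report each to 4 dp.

v = 0.5000, ω = 0.5000

Δθ = -0.832596 − -1.832596 = 1.000000
ω = Δθ/dt = 1.000000/2.0 = 0.5000
R = −Δy/(cos θ' − cos θ) = 1.0000
v = R·ω = 1.0000·0.5000 = 0.5000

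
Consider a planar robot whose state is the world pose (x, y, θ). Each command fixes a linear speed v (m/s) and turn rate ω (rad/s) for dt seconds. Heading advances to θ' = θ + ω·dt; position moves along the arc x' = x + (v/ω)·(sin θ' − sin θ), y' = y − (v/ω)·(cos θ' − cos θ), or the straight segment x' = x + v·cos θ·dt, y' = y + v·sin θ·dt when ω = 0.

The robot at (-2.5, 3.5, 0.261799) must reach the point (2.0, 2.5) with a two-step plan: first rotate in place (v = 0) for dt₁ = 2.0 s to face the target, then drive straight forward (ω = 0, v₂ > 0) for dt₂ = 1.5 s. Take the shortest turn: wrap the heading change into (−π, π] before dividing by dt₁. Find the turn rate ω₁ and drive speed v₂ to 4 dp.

ω₁ = -0.2402, v₂ = 3.0732

heading to target = atan2(2.5−3.5, 2−-2.5) = -0.2187
Δθ = wrap(-0.2187 − 0.2618) = -0.4805; ω₁ = Δθ/dt₁ = -0.2402
distance = √((2−-2.5)² + (2.5−3.5)²) = 4.6098; v₂ = distance/dt₂ = 3.0732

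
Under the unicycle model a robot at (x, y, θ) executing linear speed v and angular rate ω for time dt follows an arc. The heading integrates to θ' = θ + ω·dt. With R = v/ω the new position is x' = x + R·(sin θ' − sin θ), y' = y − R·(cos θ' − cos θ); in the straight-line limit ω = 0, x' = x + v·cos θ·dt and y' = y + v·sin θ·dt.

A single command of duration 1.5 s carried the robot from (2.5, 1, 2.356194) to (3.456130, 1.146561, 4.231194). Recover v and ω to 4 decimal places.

Δθ = 4.231194 − 2.356194 = 1.875000
ω = Δθ/dt = 1.875000/1.5 = 1.2500
R = Δx/(sin θ' − sin θ) = -0.6000
v = R·ω = -0.6000·1.2500 = -0.7500

v = -0.7500, ω = 1.2500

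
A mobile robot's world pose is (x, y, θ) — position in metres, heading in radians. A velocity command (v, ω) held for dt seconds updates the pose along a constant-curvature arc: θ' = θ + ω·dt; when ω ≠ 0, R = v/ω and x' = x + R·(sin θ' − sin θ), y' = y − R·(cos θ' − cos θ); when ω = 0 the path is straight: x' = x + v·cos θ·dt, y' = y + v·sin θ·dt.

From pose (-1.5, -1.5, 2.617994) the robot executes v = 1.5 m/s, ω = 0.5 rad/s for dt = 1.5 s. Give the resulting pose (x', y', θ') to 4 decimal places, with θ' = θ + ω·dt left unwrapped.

θ' = 2.6180 + 0.5·1.5 = 3.3680
R = v/ω = 1.5/0.5 = 3.0000
x' = -1.5 + 3.0000·(sin 3.3680 − sin 2.6180) = -3.6734
y' = -1.5 − 3.0000·(cos 3.3680 − cos 2.6180) = -1.1746

(-3.6734, -1.1746, 3.3680)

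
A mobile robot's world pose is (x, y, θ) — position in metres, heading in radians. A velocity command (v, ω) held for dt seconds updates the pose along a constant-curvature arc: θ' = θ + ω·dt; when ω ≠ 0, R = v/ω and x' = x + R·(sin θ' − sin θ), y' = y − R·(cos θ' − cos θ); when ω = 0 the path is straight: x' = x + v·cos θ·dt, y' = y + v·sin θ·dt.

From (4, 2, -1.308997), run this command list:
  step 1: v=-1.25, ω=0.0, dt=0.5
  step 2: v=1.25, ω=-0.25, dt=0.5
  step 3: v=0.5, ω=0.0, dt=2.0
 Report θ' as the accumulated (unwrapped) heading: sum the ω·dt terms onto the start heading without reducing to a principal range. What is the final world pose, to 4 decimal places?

step 1: θ'=-1.3090 (straight) → pose (3.8382, 2.6037, -1.3090)
step 2: θ'=-1.4340 (R=-5.0000) → pose (3.9619, 1.9915, -1.4340)
step 3: θ'=-1.4340 (straight) → pose (4.0983, 1.0008, -1.4340)

(4.0983, 1.0008, -1.4340)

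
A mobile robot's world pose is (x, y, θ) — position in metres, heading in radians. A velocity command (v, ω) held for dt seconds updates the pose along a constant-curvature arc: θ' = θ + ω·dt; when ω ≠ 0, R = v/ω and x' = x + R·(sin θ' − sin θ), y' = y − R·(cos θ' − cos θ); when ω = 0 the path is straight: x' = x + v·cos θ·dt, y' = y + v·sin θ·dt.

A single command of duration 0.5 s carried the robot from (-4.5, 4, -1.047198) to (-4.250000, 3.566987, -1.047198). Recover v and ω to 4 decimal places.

Δθ = -1.047198 − -1.047198 = 0.000000
ω = Δθ/dt = 0.000000/0.5 = 0.0000
ω = 0 → v = (Δx·cos θ + Δy·sin θ)/dt = 1.0000

v = 1.0000, ω = 0.0000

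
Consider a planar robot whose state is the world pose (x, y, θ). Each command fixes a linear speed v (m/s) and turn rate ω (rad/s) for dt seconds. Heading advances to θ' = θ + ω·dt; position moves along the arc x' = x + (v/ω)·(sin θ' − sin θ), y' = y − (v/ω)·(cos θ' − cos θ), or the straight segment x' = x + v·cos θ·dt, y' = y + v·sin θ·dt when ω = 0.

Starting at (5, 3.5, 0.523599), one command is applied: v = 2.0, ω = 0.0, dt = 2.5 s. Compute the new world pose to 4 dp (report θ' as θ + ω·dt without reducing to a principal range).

(9.3301, 6.0000, 0.5236)

θ' = 0.5236 + 0.0·2.5 = 0.5236
ω = 0 → straight: x' = 5 + 2.0·cos(0.5236)·2.5 = 9.3301
y' = 3.5 + 2.0·sin(0.5236)·2.5 = 6.0000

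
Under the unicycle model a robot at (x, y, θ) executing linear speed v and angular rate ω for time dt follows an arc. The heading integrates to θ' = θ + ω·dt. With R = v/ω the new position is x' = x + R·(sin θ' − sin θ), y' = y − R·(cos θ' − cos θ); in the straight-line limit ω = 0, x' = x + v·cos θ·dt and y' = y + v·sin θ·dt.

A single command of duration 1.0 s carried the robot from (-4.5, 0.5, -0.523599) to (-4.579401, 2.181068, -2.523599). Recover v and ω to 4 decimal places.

Δθ = -2.523599 − -0.523599 = -2.000000
ω = Δθ/dt = -2.000000/1.0 = -2.0000
R = −Δy/(cos θ' − cos θ) = 1.0000
v = R·ω = 1.0000·-2.0000 = -2.0000

v = -2.0000, ω = -2.0000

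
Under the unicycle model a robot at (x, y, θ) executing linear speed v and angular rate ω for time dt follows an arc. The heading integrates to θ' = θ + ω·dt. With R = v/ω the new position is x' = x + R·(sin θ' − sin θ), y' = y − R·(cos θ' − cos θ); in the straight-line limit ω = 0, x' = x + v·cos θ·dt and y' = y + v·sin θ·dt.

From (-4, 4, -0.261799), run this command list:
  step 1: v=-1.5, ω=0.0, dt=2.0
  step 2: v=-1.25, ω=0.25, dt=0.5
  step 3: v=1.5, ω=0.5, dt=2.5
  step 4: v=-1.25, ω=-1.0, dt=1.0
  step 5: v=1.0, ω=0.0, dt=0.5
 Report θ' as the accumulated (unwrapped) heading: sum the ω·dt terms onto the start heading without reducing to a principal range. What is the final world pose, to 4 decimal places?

(-4.8929, 5.9134, 0.1132)

step 1: θ'=-0.2618 (straight) → pose (-6.8978, 4.7765, -0.2618)
step 2: θ'=-0.1368 (R=-5.0000) → pose (-7.5100, 4.9001, -0.1368)
step 3: θ'=1.1132 (R=3.0000) → pose (-4.4095, 6.5467, 1.1132)
step 4: θ'=0.1132 (R=1.2500) → pose (-5.3897, 5.8570, 0.1132)
step 5: θ'=0.1132 (straight) → pose (-4.8929, 5.9134, 0.1132)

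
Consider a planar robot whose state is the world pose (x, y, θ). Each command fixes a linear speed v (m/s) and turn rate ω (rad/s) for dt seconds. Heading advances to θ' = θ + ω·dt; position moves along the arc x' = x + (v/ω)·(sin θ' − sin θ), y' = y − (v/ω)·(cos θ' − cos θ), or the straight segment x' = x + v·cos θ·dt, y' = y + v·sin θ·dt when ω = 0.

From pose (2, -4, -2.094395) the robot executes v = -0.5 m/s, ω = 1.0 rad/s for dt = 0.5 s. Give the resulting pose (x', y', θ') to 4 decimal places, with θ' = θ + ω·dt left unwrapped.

(2.0668, -3.7618, -1.5944)

θ' = -2.0944 + 1.0·0.5 = -1.5944
R = v/ω = -0.5/1.0 = -0.5000
x' = 2 + -0.5000·(sin -1.5944 − sin -2.0944) = 2.0668
y' = -4 − -0.5000·(cos -1.5944 − cos -2.0944) = -3.7618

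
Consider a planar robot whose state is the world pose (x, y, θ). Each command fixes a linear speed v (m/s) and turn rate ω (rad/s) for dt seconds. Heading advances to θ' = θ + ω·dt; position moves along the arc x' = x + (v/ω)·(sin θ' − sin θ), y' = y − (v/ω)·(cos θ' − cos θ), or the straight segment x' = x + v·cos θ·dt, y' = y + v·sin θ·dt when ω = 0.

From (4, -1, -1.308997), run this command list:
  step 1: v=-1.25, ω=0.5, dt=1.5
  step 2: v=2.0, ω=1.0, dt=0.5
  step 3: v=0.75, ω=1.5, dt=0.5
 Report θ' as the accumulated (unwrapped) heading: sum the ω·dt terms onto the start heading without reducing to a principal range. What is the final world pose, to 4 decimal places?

step 1: θ'=-0.5590 (R=-2.5000) → pose (2.9110, 0.4724, -0.5590)
step 2: θ'=-0.0590 (R=2.0000) → pose (3.8538, 0.1715, -0.0590)
step 3: θ'=0.6910 (R=0.5000) → pose (4.2019, 0.2853, 0.6910)

(4.2019, 0.2853, 0.6910)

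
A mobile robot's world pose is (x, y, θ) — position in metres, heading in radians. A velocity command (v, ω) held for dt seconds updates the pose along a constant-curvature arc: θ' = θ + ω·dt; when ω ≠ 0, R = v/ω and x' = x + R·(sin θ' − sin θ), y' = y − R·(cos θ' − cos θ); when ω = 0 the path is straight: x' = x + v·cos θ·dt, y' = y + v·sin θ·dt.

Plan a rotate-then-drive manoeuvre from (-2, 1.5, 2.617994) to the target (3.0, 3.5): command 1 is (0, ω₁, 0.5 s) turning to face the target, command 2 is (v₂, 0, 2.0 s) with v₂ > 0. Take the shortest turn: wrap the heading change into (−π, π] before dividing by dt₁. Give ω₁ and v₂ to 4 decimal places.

heading to target = atan2(3.5−1.5, 3−-2) = 0.3805
Δθ = wrap(0.3805 − 2.6180) = -2.2375; ω₁ = Δθ/dt₁ = -4.4750
distance = √((3−-2)² + (3.5−1.5)²) = 5.3852; v₂ = distance/dt₂ = 2.6926

ω₁ = -4.4750, v₂ = 2.6926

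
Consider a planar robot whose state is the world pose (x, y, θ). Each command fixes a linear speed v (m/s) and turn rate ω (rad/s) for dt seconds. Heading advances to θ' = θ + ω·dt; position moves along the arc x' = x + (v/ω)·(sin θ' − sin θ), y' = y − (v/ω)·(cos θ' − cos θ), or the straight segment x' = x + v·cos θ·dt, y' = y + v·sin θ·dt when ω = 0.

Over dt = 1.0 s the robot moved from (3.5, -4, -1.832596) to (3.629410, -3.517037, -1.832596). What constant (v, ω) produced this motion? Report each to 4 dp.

Δθ = -1.832596 − -1.832596 = 0.000000
ω = Δθ/dt = 0.000000/1.0 = 0.0000
ω = 0 → v = (Δx·cos θ + Δy·sin θ)/dt = -0.5000

v = -0.5000, ω = 0.0000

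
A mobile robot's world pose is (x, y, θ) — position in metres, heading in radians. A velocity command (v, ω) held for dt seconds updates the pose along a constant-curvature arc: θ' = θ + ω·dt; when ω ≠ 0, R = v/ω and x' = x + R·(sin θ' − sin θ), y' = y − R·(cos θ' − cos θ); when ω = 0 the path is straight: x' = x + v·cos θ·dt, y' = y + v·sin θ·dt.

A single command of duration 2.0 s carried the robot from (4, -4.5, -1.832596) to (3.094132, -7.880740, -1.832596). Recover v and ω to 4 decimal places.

Δθ = -1.832596 − -1.832596 = 0.000000
ω = Δθ/dt = 0.000000/2.0 = 0.0000
ω = 0 → v = (Δx·cos θ + Δy·sin θ)/dt = 1.7500

v = 1.7500, ω = 0.0000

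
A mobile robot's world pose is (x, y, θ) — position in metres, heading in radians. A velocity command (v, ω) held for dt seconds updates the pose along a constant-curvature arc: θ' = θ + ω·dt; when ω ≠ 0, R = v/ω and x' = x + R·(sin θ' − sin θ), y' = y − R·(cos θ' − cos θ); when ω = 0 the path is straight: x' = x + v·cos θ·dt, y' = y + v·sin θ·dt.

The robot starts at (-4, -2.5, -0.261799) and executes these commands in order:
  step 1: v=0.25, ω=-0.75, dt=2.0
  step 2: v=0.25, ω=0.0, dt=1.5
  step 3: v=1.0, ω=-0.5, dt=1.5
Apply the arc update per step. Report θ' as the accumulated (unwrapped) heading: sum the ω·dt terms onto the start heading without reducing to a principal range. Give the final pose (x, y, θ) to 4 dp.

(-4.6159, -4.4900, -2.5118)

step 1: θ'=-1.7618 (R=-0.3333) → pose (-3.7590, -2.8853, -1.7618)
step 2: θ'=-1.7618 (straight) → pose (-3.8302, -3.2534, -1.7618)
step 3: θ'=-2.5118 (R=-2.0000) → pose (-4.6159, -4.4900, -2.5118)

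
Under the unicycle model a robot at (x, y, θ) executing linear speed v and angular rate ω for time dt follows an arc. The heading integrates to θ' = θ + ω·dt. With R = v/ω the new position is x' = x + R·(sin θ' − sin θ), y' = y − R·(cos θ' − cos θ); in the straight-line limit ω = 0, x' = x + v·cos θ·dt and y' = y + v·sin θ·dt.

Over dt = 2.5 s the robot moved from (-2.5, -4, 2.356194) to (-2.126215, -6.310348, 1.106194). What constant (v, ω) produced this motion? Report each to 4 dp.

v = -1.0000, ω = -0.5000

Δθ = 1.106194 − 2.356194 = -1.250000
ω = Δθ/dt = -1.250000/2.5 = -0.5000
R = −Δy/(cos θ' − cos θ) = 2.0000
v = R·ω = 2.0000·-0.5000 = -1.0000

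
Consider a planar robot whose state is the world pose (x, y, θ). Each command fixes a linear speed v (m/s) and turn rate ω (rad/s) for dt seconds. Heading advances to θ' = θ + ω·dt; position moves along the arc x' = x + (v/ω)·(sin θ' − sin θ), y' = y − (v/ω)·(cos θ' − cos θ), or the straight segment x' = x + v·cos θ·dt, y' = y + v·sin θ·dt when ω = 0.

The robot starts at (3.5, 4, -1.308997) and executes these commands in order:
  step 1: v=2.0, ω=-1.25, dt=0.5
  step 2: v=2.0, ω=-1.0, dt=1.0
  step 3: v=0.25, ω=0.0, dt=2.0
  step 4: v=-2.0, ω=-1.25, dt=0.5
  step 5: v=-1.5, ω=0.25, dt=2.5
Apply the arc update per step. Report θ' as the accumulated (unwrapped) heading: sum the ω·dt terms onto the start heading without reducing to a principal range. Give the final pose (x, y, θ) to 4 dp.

(6.1509, 1.1786, -2.9340)

step 1: θ'=-1.9340 (R=-1.6000) → pose (3.4501, 3.0175, -1.9340)
step 2: θ'=-2.9340 (R=-2.0000) → pose (1.9928, 1.7709, -2.9340)
step 3: θ'=-2.9340 (straight) → pose (1.5036, 1.6679, -2.9340)
step 4: θ'=-3.5590 (R=1.6000) → pose (2.4820, 1.5649, -3.5590)
step 5: θ'=-2.9340 (R=-6.0000) → pose (6.1509, 1.1786, -2.9340)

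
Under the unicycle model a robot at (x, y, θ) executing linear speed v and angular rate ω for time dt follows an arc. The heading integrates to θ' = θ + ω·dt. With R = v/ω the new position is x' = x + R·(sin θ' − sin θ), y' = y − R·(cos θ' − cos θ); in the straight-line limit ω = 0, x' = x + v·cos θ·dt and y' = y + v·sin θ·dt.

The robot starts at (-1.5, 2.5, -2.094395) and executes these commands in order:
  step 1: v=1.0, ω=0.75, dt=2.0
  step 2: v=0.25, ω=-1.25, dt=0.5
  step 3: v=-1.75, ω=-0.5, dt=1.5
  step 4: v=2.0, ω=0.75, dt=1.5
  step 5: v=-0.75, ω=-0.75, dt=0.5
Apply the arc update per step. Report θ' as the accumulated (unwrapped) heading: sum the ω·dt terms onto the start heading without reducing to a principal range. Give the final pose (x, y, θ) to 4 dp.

step 1: θ'=-0.5944 (R=1.3333) → pose (-1.0920, 0.7287, -0.5944)
step 2: θ'=-1.2194 (R=-0.2000) → pose (-1.0162, 0.6318, -1.2194)
step 3: θ'=-1.9694 (R=3.5000) → pose (-0.9557, 3.1950, -1.9694)
step 4: θ'=-0.8444 (R=2.6667) → pose (-0.4916, 0.3889, -0.8444)
step 5: θ'=-1.2194 (R=1.0000) → pose (-0.6829, 0.7088, -1.2194)

(-0.6829, 0.7088, -1.2194)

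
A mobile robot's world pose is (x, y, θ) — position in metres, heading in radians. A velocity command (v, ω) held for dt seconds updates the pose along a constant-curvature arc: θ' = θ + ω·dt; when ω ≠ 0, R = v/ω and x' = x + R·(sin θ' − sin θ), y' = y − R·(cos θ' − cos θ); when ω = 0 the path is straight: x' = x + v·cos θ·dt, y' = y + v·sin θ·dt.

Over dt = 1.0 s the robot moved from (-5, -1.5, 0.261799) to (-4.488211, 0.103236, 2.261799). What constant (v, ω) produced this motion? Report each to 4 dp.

v = 2.0000, ω = 2.0000

Δθ = 2.261799 − 0.261799 = 2.000000
ω = Δθ/dt = 2.000000/1.0 = 2.0000
R = −Δy/(cos θ' − cos θ) = 1.0000
v = R·ω = 1.0000·2.0000 = 2.0000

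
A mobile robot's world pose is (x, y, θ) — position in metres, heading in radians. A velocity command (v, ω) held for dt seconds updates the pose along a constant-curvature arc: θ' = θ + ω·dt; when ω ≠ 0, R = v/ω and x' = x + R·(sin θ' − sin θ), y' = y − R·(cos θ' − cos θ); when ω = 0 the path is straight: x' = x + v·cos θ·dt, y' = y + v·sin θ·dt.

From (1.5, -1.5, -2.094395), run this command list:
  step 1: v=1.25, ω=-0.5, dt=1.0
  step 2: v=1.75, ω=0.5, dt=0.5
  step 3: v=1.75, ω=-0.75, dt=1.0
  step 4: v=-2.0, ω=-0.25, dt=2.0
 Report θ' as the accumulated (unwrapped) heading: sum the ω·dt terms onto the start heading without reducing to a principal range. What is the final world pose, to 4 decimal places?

step 1: θ'=-2.5944 (R=-2.5000) → pose (0.6357, -2.3850, -2.5944)
step 2: θ'=-2.3444 (R=3.5000) → pose (-0.0472, -2.9284, -2.3444)
step 3: θ'=-3.0944 (R=-2.3333) → pose (-1.6064, -3.6288, -3.0944)
step 4: θ'=-3.5944 (R=8.0000) → pose (2.2710, -4.4261, -3.5944)

(2.2710, -4.4261, -3.5944)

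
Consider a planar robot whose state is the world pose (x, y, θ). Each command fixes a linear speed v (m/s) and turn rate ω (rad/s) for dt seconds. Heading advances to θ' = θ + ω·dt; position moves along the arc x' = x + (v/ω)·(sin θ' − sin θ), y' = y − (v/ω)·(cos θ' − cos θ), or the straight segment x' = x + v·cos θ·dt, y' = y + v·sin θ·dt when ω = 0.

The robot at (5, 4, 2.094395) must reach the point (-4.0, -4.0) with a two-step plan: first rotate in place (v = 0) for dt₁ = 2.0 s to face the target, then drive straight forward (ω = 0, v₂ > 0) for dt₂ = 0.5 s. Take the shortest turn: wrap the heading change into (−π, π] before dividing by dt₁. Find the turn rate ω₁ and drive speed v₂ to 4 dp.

heading to target = atan2(-4−4, -4−5) = -2.4150
Δθ = wrap(-2.4150 − 2.0944) = 1.7738; ω₁ = Δθ/dt₁ = 0.8869
distance = √((-4−5)² + (-4−4)²) = 12.0416; v₂ = distance/dt₂ = 24.0832

ω₁ = 0.8869, v₂ = 24.0832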